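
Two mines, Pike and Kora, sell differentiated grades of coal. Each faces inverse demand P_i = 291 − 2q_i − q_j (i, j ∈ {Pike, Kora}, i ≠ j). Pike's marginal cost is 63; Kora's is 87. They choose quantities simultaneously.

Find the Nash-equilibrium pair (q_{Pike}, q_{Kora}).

Mine Pike's profit: π = q_{Pike}(291 − 2q_{Pike} − q_{Kora}) − 63q_{Pike}.
∂π/∂q_{Pike} = 228 − 4q_{Pike} − q_{Kora} = 0 ⇒ q_{Pike} = 57 − 0.25q_{Kora}.
Similarly q_{Kora} = 51 − 0.25q_{Pike}.
Plugging q_{Kora} into Pike's best response: q_{Pike} = 57 − 0.25(51 − 0.25q_{Pike}) ⇒ 0.9375q_{Pike} = 44.25, so q_{Pike} = 47.2.
Then q_{Kora} = 51 − 0.25·47.2 = 39.2.

47.2, 39.2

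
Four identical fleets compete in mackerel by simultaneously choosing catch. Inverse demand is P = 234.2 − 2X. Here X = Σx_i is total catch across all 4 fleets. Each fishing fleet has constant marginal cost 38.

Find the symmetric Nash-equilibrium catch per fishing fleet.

19.62

A representative fishing fleet's profit is π_i = x_i(234.2 − 2X) − 38x_i, with X = x_i + Σ_{j≠i} x_j.
First-order condition: 196.2 − 4x_i − 2Σ_{j≠i} x_j = 0.
Imposing symmetry (x_j = x for all j) turns Σ_{j≠i} x_j into 3x, so 196.2 = 10x and x = 19.62.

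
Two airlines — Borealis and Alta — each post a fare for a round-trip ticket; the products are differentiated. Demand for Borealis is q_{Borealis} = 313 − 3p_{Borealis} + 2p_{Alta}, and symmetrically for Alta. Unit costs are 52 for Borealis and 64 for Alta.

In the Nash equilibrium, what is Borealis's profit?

Borealis's profit: π = (p_{Borealis} − 52)(313 − 3p_{Borealis} + 2p_{Alta}).
∂π/∂p_{Borealis} = 469 − 6p_{Borealis} + 2p_{Alta} = 0 ⇒ p_{Borealis} = 469/6 + (1/3)p_{Alta}.
Similarly p_{Alta} = 505/6 + (1/3)p_{Borealis}.
Substituting the second reaction function into the first: p_{Borealis} = 469/6 + (1/3)(505/6 + (1/3)p_{Borealis}), which gives (8/9)p_{Borealis} = 956/9 ⇒ p_{Borealis} = 119.5.
Then p_{Alta} = 505/6 + (1/3)·119.5 = 124.
q_{Borealis} = 313 − 3·119.5 + 2·124 = 202.5.
Profit = (119.5 − 52)·202.5 = 13668.75.

13668.75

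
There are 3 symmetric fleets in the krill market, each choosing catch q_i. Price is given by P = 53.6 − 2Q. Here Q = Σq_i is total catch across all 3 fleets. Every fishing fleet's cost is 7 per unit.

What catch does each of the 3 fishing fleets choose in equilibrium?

A representative fishing fleet's profit is π_i = q_i(53.6 − 2Q) − 7q_i, with Q = q_i + Σ_{j≠i} q_j.
First-order condition: 46.6 − 4q_i − 2Σ_{j≠i} q_j = 0.
In a symmetric equilibrium every fishing fleet chooses the same q, so Σ_{j≠i} q_j = 2q. The condition becomes 46.6 − 8q = 0, giving q = 46.6/8 = 5.825.

5.825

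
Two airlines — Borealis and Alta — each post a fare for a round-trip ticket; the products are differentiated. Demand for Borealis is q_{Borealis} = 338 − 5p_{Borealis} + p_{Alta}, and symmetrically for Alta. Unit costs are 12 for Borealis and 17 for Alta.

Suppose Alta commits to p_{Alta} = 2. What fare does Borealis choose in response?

Borealis's profit: π = (p_{Borealis} − 12)(338 − 5p_{Borealis} + p_{Alta}).
∂π/∂p_{Borealis} = 398 − 10p_{Borealis} + p_{Alta} = 0 ⇒ p_{Borealis} = 39.8 + 0.1p_{Alta}.
At p_{Alta} = 2: p_{Borealis} = 39.8 + 0.1·2 = 40.

40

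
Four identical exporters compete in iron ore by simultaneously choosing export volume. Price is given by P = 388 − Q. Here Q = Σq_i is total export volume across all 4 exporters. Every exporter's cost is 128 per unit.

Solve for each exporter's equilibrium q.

A representative exporter's profit is π_i = q_i(388 − Q) − 128q_i, with Q = q_i + Σ_{j≠i} q_j.
First-order condition: 260 − 2q_i − Σ_{j≠i} q_j = 0.
With identical exporters, set every q_j = q: then 260 − 2q − 3q = 0, i.e. q = 260/5 = 52.

52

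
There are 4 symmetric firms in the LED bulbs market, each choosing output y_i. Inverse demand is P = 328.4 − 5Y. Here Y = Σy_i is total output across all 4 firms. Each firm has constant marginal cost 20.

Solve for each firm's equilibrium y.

A representative firm's profit is π_i = y_i(328.4 − 5Y) − 20y_i, with Y = y_i + Σ_{j≠i} y_j.
First-order condition: 308.4 − 10y_i − 5Σ_{j≠i} y_j = 0.
With identical firms, set every y_j = y: then 308.4 − 10y − 15y = 0, i.e. y = 308.4/25 = 12.336.

12.336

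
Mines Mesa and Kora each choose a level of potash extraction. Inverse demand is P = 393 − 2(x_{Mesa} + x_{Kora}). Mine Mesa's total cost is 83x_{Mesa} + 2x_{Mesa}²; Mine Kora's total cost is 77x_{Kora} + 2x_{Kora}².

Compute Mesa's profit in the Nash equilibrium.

3794.56

Mine Mesa's profit: π = x_{Mesa}(393 − 2(x_{Mesa} + x_{Kora})) − 83x_{Mesa} − 2x_{Mesa}².
∂π/∂x_{Mesa} = 310 − 8x_{Mesa} − 2x_{Kora} = 0, so x_{Mesa} = 38.75 − 0.25x_{Kora}.
By the same steps for Kora: x_{Kora} = 39.5 − 0.25x_{Mesa}.
Plugging x_{Kora} into Mesa's best response: x_{Mesa} = 38.75 − 0.25(39.5 − 0.25x_{Mesa}) ⇒ 0.9375x_{Mesa} = 28.875, so x_{Mesa} = 30.8.
Then x_{Kora} = 39.5 − 0.25·30.8 = 31.8.
Price P = 393 − 2·62.6 = 267.8.
Mesa's profit: (267.8 − 83)·30.8 − 2(30.8)² = 3794.56.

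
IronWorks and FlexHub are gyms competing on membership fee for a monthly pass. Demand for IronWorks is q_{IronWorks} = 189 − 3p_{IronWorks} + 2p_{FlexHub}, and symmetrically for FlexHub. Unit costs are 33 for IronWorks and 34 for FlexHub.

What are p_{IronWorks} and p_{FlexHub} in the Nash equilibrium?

IronWorks's profit: π = (p_{IronWorks} − 33)(189 − 3p_{IronWorks} + 2p_{FlexHub}).
∂π/∂p_{IronWorks} = 288 − 6p_{IronWorks} + 2p_{FlexHub} = 0 ⇒ p_{IronWorks} = 48 + (1/3)p_{FlexHub}.
Similarly p_{FlexHub} = 48.5 + (1/3)p_{IronWorks}.
Plugging p_{FlexHub} into IronWorks's best response: p_{IronWorks} = 48 + (1/3)(48.5 + (1/3)p_{IronWorks}) ⇒ (8/9)p_{IronWorks} = 385/6, so p_{IronWorks} = 72.1875.
Then p_{FlexHub} = 48.5 + (1/3)·72.1875 = 72.5625.

72.1875, 72.5625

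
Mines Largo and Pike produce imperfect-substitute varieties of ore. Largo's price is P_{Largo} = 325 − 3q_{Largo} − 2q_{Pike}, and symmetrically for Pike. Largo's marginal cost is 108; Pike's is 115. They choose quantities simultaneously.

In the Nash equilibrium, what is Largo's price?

Mine Largo's profit: π = q_{Largo}(325 − 3q_{Largo} − 2q_{Pike}) − 108q_{Largo}.
∂π/∂q_{Largo} = 217 − 6q_{Largo} − 2q_{Pike} = 0 ⇒ q_{Largo} = 217/6 − (1/3)q_{Pike}.
Similarly q_{Pike} = 35 − (1/3)q_{Largo}.
Plugging q_{Pike} into Largo's best response: q_{Largo} = 217/6 − (1/3)(35 − (1/3)q_{Largo}) ⇒ (8/9)q_{Largo} = 24.5, so q_{Largo} = 27.5625.
Then q_{Pike} = 35 − (1/3)·27.5625 = 25.8125.
P_{Largo} = 325 − 3·27.5625 − 2·25.8125 = 190.6875.

190.6875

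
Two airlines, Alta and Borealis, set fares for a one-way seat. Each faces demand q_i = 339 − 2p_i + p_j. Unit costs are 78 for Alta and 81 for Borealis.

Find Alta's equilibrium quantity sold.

Alta's profit: π = (p_{Alta} − 78)(339 − 2p_{Alta} + p_{Borealis}).
∂π/∂p_{Alta} = 495 − 4p_{Alta} + p_{Borealis} = 0 ⇒ p_{Alta} = 123.75 + 0.25p_{Borealis}.
Similarly p_{Borealis} = 125.25 + 0.25p_{Alta}.
Substituting the second reaction function into the first: p_{Alta} = 123.75 + 0.25(125.25 + 0.25p_{Alta}), which gives 0.9375p_{Alta} = 155.0625 ⇒ p_{Alta} = 165.4.
Then p_{Borealis} = 125.25 + 0.25·165.4 = 166.6.
q_{Alta} = 339 − 2·165.4 + 166.6 = 174.8.

174.8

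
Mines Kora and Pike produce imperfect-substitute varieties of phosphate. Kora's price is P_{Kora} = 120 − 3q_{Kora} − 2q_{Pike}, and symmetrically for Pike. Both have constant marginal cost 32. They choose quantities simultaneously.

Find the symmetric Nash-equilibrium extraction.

11

Mine Kora's profit: π = q_{Kora}(120 − 3q_{Kora} − 2q_{Pike}) − 32q_{Kora}.
∂π/∂q_{Kora} = 88 − 6q_{Kora} − 2q_{Pike} = 0 ⇒ q_{Kora} = 44/3 − (1/3)q_{Pike}.
Setting q_{Kora} = q_{Pike} in the reaction function: q_{Kora} = 44/3 − (1/3)q_{Kora}, so q_{Kora} = (44/3) / (4/3) = 11.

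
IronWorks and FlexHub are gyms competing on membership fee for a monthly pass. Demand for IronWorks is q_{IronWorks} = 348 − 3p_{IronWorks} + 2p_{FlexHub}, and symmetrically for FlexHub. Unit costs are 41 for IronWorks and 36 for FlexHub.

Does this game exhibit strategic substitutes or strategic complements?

strategic complements

IronWorks's profit: π = (p_{IronWorks} − 41)(348 − 3p_{IronWorks} + 2p_{FlexHub}).
∂π/∂p_{IronWorks} = 471 − 6p_{IronWorks} + 2p_{FlexHub} = 0 ⇒ p_{IronWorks} = 78.5 + (1/3)p_{FlexHub}.
The best-response slope dp_{IronWorks}/dp_{FlexHub} = 1/3 > 0: the reaction function is upward-sloping, so the choices are strategic complements.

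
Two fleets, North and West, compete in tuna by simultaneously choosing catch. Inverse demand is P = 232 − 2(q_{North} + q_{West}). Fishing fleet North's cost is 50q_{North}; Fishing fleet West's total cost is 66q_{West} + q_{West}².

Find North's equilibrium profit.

2888

Fishing fleet North's profit: π = q_{North}(232 − 2(q_{North} + q_{West})) − 50q_{North}.
∂π/∂q_{North} = 182 − 4q_{North} − 2q_{West} = 0, so q_{North} = 45.5 − 0.5q_{West}.
For West: ∂π/∂q_{West} = 166 − 6q_{West} − 2q_{North} = 0 ⇒ q_{West} = 83/3 − (1/3)q_{North}.
Plugging q_{West} into North's best response: q_{North} = 45.5 − 0.5(83/3 − (1/3)q_{North}) ⇒ (5/6)q_{North} = 95/3, so q_{North} = 38.
Then q_{West} = 83/3 − (1/3)·38 = 15.
Price P = 232 − 2·53 = 126.
North's profit: (126 − 50)·38 = 2888.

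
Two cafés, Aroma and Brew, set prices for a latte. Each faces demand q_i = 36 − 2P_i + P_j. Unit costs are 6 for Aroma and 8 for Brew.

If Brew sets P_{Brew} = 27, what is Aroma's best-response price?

18.75

Aroma's profit: π = (P_{Aroma} − 6)(36 − 2P_{Aroma} + P_{Brew}).
∂π/∂P_{Aroma} = 48 − 4P_{Aroma} + P_{Brew} = 0 ⇒ P_{Aroma} = 12 + 0.25P_{Brew}.
At P_{Brew} = 27: P_{Aroma} = 12 + 0.25·27 = 18.75.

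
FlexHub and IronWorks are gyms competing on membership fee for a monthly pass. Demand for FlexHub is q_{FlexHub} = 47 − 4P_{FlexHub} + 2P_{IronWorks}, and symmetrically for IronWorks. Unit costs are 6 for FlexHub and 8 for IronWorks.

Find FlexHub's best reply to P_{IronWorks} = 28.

15.875

FlexHub's profit: π = (P_{FlexHub} − 6)(47 − 4P_{FlexHub} + 2P_{IronWorks}).
∂π/∂P_{FlexHub} = 71 − 8P_{FlexHub} + 2P_{IronWorks} = 0 ⇒ P_{FlexHub} = 8.875 + 0.25P_{IronWorks}.
At P_{IronWorks} = 28: P_{FlexHub} = 8.875 + 0.25·28 = 15.875.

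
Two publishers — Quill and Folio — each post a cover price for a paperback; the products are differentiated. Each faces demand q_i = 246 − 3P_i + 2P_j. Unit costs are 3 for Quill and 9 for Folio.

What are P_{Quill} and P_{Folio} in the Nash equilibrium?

64.875, 67.125

Quill's profit: π = (P_{Quill} − 3)(246 − 3P_{Quill} + 2P_{Folio}).
∂π/∂P_{Quill} = 255 − 6P_{Quill} + 2P_{Folio} = 0 ⇒ P_{Quill} = 42.5 + (1/3)P_{Folio}.
Similarly P_{Folio} = 45.5 + (1/3)P_{Quill}.
Plugging P_{Folio} into Quill's best response: P_{Quill} = 42.5 + (1/3)(45.5 + (1/3)P_{Quill}) ⇒ (8/9)P_{Quill} = 173/3, so P_{Quill} = 64.875.
Then P_{Folio} = 45.5 + (1/3)·64.875 = 67.125.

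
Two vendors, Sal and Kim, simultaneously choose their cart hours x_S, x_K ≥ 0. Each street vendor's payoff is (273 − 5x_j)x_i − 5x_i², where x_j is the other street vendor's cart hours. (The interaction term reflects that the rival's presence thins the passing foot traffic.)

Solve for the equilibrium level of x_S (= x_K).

18.2

Sal's payoff is (273 − 5x_K)x_S − 5x_S².
∂π/∂x_S = 273 − 5x_K − 10x_S = 0, so x_S = 27.3 − 0.5x_K.
By symmetry x_K = x_S; substituting into the reaction function, 1.5x_S = 27.3 and x_S = 18.2.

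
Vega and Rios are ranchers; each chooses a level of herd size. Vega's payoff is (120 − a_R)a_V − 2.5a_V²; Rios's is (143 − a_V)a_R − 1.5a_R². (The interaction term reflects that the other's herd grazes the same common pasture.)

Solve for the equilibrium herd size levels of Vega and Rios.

15.5, 42.5

Expanding Vega's payoff: 120a_V − a_Ra_V − 2.5a_V².
∂π/∂a_V = 120 − a_R − 5a_V = 0, so a_V = 24 − 0.2a_R.
Likewise for Rios: a_R = 143/3 − (1/3)a_V.
Plugging a_R into Vega's best response: a_V = 24 − 0.2(143/3 − (1/3)a_V) ⇒ (14/15)a_V = 217/15, so a_V = 15.5.
Then a_R = 143/3 − (1/3)·15.5 = 42.5.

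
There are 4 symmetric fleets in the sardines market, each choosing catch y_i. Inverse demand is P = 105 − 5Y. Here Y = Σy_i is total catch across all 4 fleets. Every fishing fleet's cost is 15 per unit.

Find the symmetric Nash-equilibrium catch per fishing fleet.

A representative fishing fleet's profit is π_i = y_i(105 − 5Y) − 15y_i, with Y = y_i + Σ_{j≠i} y_j.
First-order condition: 90 − 10y_i − 5Σ_{j≠i} y_j = 0.
With identical fishing fleets, set every y_j = y: then 90 − 10y − 15y = 0, i.e. y = 90/25 = 3.6.

3.6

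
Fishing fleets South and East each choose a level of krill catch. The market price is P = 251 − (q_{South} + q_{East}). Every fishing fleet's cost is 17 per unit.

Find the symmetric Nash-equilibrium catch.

78

Fishing fleet South's profit: π = q_{South}(251 − (q_{South} + q_{East})) − 17q_{South}.
∂π/∂q_{South} = 234 − 2q_{South} − q_{East} = 0, so q_{South} = 117 − 0.5q_{East}.
Setting q_{South} = q_{East} in the reaction function: q_{South} = 117 − 0.5q_{South}, so q_{South} = 117 / 1.5 = 78.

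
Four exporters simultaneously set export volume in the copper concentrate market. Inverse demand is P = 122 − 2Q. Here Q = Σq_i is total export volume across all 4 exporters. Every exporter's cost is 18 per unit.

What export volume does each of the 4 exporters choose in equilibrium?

A representative exporter's profit is π_i = q_i(122 − 2Q) − 18q_i, with Q = q_i + Σ_{j≠i} q_j.
First-order condition: 104 − 4q_i − 2Σ_{j≠i} q_j = 0.
Imposing symmetry (q_j = q for all j) turns Σ_{j≠i} q_j into 3q, so 104 = 10q and q = 10.4.

10.4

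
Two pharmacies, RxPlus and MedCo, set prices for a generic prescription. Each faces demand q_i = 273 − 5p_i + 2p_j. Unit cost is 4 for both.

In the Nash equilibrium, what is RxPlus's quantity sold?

163.125

RxPlus's profit: π = (p_{RxPlus} − 4)(273 − 5p_{RxPlus} + 2p_{MedCo}).
∂π/∂p_{RxPlus} = 293 − 10p_{RxPlus} + 2p_{MedCo} = 0 ⇒ p_{RxPlus} = 29.3 + 0.2p_{MedCo}.
Setting p_{RxPlus} = p_{MedCo} in the reaction function: p_{RxPlus} = 29.3 + 0.2p_{RxPlus}, so p_{RxPlus} = 29.3 / 0.8 = 36.625.
q_{RxPlus} = 273 − 5·36.625 + 2·36.625 = 163.125.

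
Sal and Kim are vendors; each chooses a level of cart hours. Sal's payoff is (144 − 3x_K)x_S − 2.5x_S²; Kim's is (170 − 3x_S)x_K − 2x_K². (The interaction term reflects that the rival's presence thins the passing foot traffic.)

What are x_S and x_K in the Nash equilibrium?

6, 38

Expanding Sal's payoff: 144x_S − 3x_Kx_S − 2.5x_S².
∂π/∂x_S = 144 − 3x_K − 5x_S = 0, so x_S = 28.8 − 0.6x_K.
Likewise for Kim: x_K = 42.5 − 0.75x_S.
Plugging x_K into Sal's best response: x_S = 28.8 − 0.6(42.5 − 0.75x_S) ⇒ 0.55x_S = 3.3, so x_S = 6.
Then x_K = 42.5 − 0.75·6 = 38.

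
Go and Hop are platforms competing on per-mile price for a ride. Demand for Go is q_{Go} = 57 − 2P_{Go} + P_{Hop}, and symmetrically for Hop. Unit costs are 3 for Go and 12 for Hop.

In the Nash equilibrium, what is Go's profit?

Go's profit: π = (P_{Go} − 3)(57 − 2P_{Go} + P_{Hop}).
∂π/∂P_{Go} = 63 − 4P_{Go} + P_{Hop} = 0 ⇒ P_{Go} = 15.75 + 0.25P_{Hop}.
Similarly P_{Hop} = 20.25 + 0.25P_{Go}.
Substituting the second reaction function into the first: P_{Go} = 15.75 + 0.25(20.25 + 0.25P_{Go}), which gives 0.9375P_{Go} = 20.8125 ⇒ P_{Go} = 22.2.
Then P_{Hop} = 20.25 + 0.25·22.2 = 25.8.
q_{Go} = 57 − 2·22.2 + 25.8 = 38.4.
Profit = (22.2 − 3)·38.4 = 737.28.

737.28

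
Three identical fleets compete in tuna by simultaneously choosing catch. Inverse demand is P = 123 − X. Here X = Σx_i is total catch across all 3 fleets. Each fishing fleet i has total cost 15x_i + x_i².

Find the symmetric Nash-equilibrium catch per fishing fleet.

A representative fishing fleet's profit is π_i = x_i(123 − X) − 15x_i − x_i², with X = x_i + Σ_{j≠i} x_j.
First-order condition: 108 − 4x_i − Σ_{j≠i} x_j = 0.
With identical fishing fleets, set every x_j = x: then 108 − 4x − 2x = 0, i.e. x = 108/6 = 18.

18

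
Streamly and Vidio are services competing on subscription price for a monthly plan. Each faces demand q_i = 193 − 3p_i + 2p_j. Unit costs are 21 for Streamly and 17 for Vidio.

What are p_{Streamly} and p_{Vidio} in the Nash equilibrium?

63.25, 61.75

Streamly's profit: π = (p_{Streamly} − 21)(193 − 3p_{Streamly} + 2p_{Vidio}).
∂π/∂p_{Streamly} = 256 − 6p_{Streamly} + 2p_{Vidio} = 0 ⇒ p_{Streamly} = 128/3 + (1/3)p_{Vidio}.
Similarly p_{Vidio} = 122/3 + (1/3)p_{Streamly}.
Plugging p_{Vidio} into Streamly's best response: p_{Streamly} = 128/3 + (1/3)(122/3 + (1/3)p_{Streamly}) ⇒ (8/9)p_{Streamly} = 506/9, so p_{Streamly} = 63.25.
Then p_{Vidio} = 122/3 + (1/3)·63.25 = 61.75.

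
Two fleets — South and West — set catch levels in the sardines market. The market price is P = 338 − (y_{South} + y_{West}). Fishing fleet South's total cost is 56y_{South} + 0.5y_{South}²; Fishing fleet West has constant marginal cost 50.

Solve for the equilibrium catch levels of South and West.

Fishing fleet South's profit: π = y_{South}(338 − (y_{South} + y_{West})) − 56y_{South} − 0.5y_{South}².
∂π/∂y_{South} = 282 − 3y_{South} − y_{West} = 0, so y_{South} = 94 − (1/3)y_{West}.
For West: ∂π/∂y_{West} = 288 − 2y_{West} − y_{South} = 0 ⇒ y_{West} = 144 − 0.5y_{South}.
Plugging y_{West} into South's best response: y_{South} = 94 − (1/3)(144 − 0.5y_{South}) ⇒ (5/6)y_{South} = 46, so y_{South} = 55.2.
Then y_{West} = 144 − 0.5·55.2 = 116.4.

55.2, 116.4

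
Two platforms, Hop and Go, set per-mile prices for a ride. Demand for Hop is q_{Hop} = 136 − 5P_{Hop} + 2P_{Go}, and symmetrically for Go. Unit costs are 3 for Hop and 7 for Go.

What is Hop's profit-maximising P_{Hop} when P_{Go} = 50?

25.1

Hop's profit: π = (P_{Hop} − 3)(136 − 5P_{Hop} + 2P_{Go}).
∂π/∂P_{Hop} = 151 − 10P_{Hop} + 2P_{Go} = 0 ⇒ P_{Hop} = 15.1 + 0.2P_{Go}.
At P_{Go} = 50: P_{Hop} = 15.1 + 0.2·50 = 25.1.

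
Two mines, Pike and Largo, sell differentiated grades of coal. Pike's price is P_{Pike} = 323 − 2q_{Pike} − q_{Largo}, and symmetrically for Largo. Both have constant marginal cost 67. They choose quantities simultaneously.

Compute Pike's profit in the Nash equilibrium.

5242.88

Mine Pike's profit: π = q_{Pike}(323 − 2q_{Pike} − q_{Largo}) − 67q_{Pike}.
∂π/∂q_{Pike} = 256 − 4q_{Pike} − q_{Largo} = 0 ⇒ q_{Pike} = 64 − 0.25q_{Largo}.
Setting q_{Pike} = q_{Largo} in the reaction function: q_{Pike} = 64 − 0.25q_{Pike}, so q_{Pike} = 64 / 1.25 = 51.2.
P_{Pike} = 323 − 2·51.2 − 51.2 = 169.4.
Profit = (169.4 − 67)·51.2 = 5242.88.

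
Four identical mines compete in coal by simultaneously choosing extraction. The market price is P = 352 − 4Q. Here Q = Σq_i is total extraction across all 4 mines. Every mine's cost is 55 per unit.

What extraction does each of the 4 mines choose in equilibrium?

A representative mine's profit is π_i = q_i(352 − 4Q) − 55q_i, with Q = q_i + Σ_{j≠i} q_j.
First-order condition: 297 − 8q_i − 4Σ_{j≠i} q_j = 0.
Imposing symmetry (q_j = q for all j) turns Σ_{j≠i} q_j into 3q, so 297 = 20q and q = 14.85.

14.85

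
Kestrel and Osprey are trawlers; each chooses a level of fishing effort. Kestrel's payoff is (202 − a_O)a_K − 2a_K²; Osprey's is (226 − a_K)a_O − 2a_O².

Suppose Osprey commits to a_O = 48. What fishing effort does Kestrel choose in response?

38.5

Expanding Kestrel's payoff: 202a_K − a_Oa_K − 2a_K².
∂π/∂a_K = 202 − a_O − 4a_K = 0, so a_K = 50.5 − 0.25a_O.
At a_O = 48: a_K = 50.5 − 0.25·48 = 38.5.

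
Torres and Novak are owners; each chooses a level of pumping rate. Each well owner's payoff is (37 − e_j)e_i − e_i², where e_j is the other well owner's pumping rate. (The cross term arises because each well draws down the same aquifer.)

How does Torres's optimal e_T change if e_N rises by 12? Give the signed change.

-6

Torres's payoff is (37 − e_N)e_T − e_T².
∂π/∂e_T = 37 − e_N − 2e_T = 0, so e_T = 18.5 − 0.5e_N.
The reaction-function slope is −0.5, so a 12-unit rise in e_N moves e_T by −0.5 × 12 = −6. Torres's best response falls — the actions are strategic substitutes.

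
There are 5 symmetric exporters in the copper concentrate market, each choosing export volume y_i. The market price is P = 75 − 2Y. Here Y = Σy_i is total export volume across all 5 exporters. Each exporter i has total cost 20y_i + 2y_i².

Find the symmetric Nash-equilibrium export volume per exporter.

A representative exporter's profit is π_i = y_i(75 − 2Y) − 20y_i − 2y_i², with Y = y_i + Σ_{j≠i} y_j.
First-order condition: 55 − 8y_i − 2Σ_{j≠i} y_j = 0.
Imposing symmetry (y_j = y for all j) turns Σ_{j≠i} y_j into 4y, so 55 = 16y and y = 3.4375.

3.4375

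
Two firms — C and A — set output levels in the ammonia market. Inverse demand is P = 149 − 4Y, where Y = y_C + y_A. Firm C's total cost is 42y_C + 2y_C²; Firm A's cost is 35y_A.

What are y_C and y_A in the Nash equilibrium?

Firm C's profit: π = y_C(149 − 4(y_C + y_A)) − 42y_C − 2y_C².
∂π/∂y_C = 107 − 12y_C − 4y_A = 0, so y_C = 107/12 − (1/3)y_A.
For A: ∂π/∂y_A = 114 − 8y_A − 4y_C = 0 ⇒ y_A = 14.25 − 0.5y_C.
Substituting the second reaction function into the first: y_C = 107/12 − (1/3)(14.25 − 0.5y_C), which gives (5/6)y_C = 25/6 ⇒ y_C = 5.
Then y_A = 14.25 − 0.5·5 = 11.75.

5, 11.75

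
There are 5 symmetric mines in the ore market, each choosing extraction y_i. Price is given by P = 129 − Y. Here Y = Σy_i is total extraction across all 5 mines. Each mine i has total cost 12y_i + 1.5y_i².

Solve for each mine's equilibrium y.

13

A representative mine's profit is π_i = y_i(129 − Y) − 12y_i − 1.5y_i², with Y = y_i + Σ_{j≠i} y_j.
First-order condition: 117 − 5y_i − Σ_{j≠i} y_j = 0.
With identical mines, set every y_j = y: then 117 − 5y − 4y = 0, i.e. y = 117/9 = 13.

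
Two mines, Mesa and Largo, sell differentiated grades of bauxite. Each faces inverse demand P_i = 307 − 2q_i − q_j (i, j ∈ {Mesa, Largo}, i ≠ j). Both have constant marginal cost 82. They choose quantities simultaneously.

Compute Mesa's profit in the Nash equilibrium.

Mine Mesa's profit: π = q_{Mesa}(307 − 2q_{Mesa} − q_{Largo}) − 82q_{Mesa}.
∂π/∂q_{Mesa} = 225 − 4q_{Mesa} − q_{Largo} = 0 ⇒ q_{Mesa} = 56.25 − 0.25q_{Largo}.
Setting q_{Mesa} = q_{Largo} in the reaction function: q_{Mesa} = 56.25 − 0.25q_{Mesa}, so q_{Mesa} = 56.25 / 1.25 = 45.
P_{Mesa} = 307 − 2·45 − 45 = 172.
Profit = (172 − 82)·45 = 4050.

4050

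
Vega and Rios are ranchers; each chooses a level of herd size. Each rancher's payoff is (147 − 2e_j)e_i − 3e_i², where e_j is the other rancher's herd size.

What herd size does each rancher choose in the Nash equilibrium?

18.375

Vega's payoff is (147 − 2e_R)e_V − 3e_V².
∂π/∂e_V = 147 − 2e_R − 6e_V = 0, so e_V = 24.5 − (1/3)e_R.
By symmetry e_R = e_V; substituting into the reaction function, (4/3)e_V = 24.5 and e_V = 18.375.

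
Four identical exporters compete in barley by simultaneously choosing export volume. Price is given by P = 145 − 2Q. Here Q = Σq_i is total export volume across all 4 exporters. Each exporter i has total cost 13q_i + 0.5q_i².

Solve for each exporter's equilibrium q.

12

A representative exporter's profit is π_i = q_i(145 − 2Q) − 13q_i − 0.5q_i², with Q = q_i + Σ_{j≠i} q_j.
First-order condition: 132 − 5q_i − 2Σ_{j≠i} q_j = 0.
Imposing symmetry (q_j = q for all j) turns Σ_{j≠i} q_j into 3q, so 132 = 11q and q = 12.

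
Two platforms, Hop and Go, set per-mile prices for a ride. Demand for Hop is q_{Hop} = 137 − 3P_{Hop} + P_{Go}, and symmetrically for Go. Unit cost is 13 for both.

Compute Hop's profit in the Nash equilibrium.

Hop's profit: π = (P_{Hop} − 13)(137 − 3P_{Hop} + P_{Go}).
∂π/∂P_{Hop} = 176 − 6P_{Hop} + P_{Go} = 0 ⇒ P_{Hop} = 88/3 + (1/6)P_{Go}.
By symmetry P_{Go} = P_{Hop}; substituting into the reaction function, (5/6)P_{Hop} = 88/3 and P_{Hop} = 35.2.
q_{Hop} = 137 − 3·35.2 + 35.2 = 66.6.
Profit = (35.2 − 13)·66.6 = 1478.52.

1478.52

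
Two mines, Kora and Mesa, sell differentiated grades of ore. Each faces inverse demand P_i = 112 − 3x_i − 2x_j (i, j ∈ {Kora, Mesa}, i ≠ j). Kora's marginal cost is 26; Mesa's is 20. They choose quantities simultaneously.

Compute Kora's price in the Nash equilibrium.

57.125

Mine Kora's profit: π = x_{Kora}(112 − 3x_{Kora} − 2x_{Mesa}) − 26x_{Kora}.
∂π/∂x_{Kora} = 86 − 6x_{Kora} − 2x_{Mesa} = 0 ⇒ x_{Kora} = 43/3 − (1/3)x_{Mesa}.
Similarly x_{Mesa} = 46/3 − (1/3)x_{Kora}.
Solving the two reaction functions simultaneously: (1 − (−1/3)(−1/3))x_{Kora} = 43/3 − (1/3)·(46/3), so (8/9)x_{Kora} = 83/9 and x_{Kora} = 10.375.
Then x_{Mesa} = 46/3 − (1/3)·10.375 = 11.875.
P_{Kora} = 112 − 3·10.375 − 2·11.875 = 57.125.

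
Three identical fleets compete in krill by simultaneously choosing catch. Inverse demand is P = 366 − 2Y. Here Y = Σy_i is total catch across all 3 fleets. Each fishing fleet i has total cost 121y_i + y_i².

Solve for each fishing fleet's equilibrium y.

24.5

A representative fishing fleet's profit is π_i = y_i(366 − 2Y) − 121y_i − y_i², with Y = y_i + Σ_{j≠i} y_j.
First-order condition: 245 − 6y_i − 2Σ_{j≠i} y_j = 0.
With identical fishing fleets, set every y_j = y: then 245 − 6y − 4y = 0, i.e. y = 245/10 = 24.5.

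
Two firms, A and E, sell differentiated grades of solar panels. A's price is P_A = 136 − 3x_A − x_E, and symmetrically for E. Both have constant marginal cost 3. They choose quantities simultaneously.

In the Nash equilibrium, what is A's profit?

Firm A's profit: π = x_A(136 − 3x_A − x_E) − 3x_A.
∂π/∂x_A = 133 − 6x_A − x_E = 0 ⇒ x_A = 133/6 − (1/6)x_E.
Setting x_A = x_E in the reaction function: x_A = 133/6 − (1/6)x_A, so x_A = (133/6) / (7/6) = 19.
P_A = 136 − 3·19 − 19 = 60.
Profit = (60 − 3)·19 = 1083.

1083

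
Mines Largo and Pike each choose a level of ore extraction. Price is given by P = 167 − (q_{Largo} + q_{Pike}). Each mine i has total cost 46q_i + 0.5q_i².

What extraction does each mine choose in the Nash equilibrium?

30.25

Mine Largo's profit: π = q_{Largo}(167 − (q_{Largo} + q_{Pike})) − 46q_{Largo} − 0.5q_{Largo}².
∂π/∂q_{Largo} = 121 − 3q_{Largo} − q_{Pike} = 0, so q_{Largo} = 121/3 − (1/3)q_{Pike}.
By symmetry q_{Pike} = q_{Largo}; substituting into the reaction function, (4/3)q_{Largo} = 121/3 and q_{Largo} = 30.25.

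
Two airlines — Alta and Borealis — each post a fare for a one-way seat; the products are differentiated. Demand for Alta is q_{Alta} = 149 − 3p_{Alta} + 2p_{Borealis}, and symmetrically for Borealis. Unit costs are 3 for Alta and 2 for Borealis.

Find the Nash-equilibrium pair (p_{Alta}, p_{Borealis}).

Alta's profit: π = (p_{Alta} − 3)(149 − 3p_{Alta} + 2p_{Borealis}).
∂π/∂p_{Alta} = 158 − 6p_{Alta} + 2p_{Borealis} = 0 ⇒ p_{Alta} = 79/3 + (1/3)p_{Borealis}.
Similarly p_{Borealis} = 155/6 + (1/3)p_{Alta}.
Plugging p_{Borealis} into Alta's best response: p_{Alta} = 79/3 + (1/3)(155/6 + (1/3)p_{Alta}) ⇒ (8/9)p_{Alta} = 629/18, so p_{Alta} = 39.3125.
Then p_{Borealis} = 155/6 + (1/3)·39.3125 = 38.9375.

39.3125, 38.9375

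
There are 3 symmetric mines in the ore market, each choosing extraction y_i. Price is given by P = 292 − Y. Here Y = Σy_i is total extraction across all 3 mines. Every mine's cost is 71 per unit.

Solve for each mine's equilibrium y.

A representative mine's profit is π_i = y_i(292 − Y) − 71y_i, with Y = y_i + Σ_{j≠i} y_j.
First-order condition: 221 − 2y_i − Σ_{j≠i} y_j = 0.
With identical mines, set every y_j = y: then 221 − 2y − 2y = 0, i.e. y = 221/4 = 55.25.

55.25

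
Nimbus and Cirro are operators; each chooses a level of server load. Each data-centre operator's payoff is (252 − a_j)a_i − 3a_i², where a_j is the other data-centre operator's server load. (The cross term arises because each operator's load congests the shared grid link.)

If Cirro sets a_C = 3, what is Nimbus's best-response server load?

Nimbus's payoff is (252 − a_C)a_N − 3a_N².
∂π/∂a_N = 252 − a_C − 6a_N = 0, so a_N = 42 − (1/6)a_C.
At a_C = 3: a_N = 42 − (1/6)·3 = 41.5.

41.5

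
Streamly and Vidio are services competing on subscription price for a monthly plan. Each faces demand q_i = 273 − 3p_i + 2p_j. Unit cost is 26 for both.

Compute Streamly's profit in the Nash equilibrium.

Streamly's profit: π = (p_{Streamly} − 26)(273 − 3p_{Streamly} + 2p_{Vidio}).
∂π/∂p_{Streamly} = 351 − 6p_{Streamly} + 2p_{Vidio} = 0 ⇒ p_{Streamly} = 58.5 + (1/3)p_{Vidio}.
Setting p_{Streamly} = p_{Vidio} in the reaction function: p_{Streamly} = 58.5 + (1/3)p_{Streamly}, so p_{Streamly} = 58.5 / (2/3) = 87.75.
q_{Streamly} = 273 − 3·87.75 + 2·87.75 = 185.25.
Profit = (87.75 − 26)·185.25 = 11439.1875.

11439.1875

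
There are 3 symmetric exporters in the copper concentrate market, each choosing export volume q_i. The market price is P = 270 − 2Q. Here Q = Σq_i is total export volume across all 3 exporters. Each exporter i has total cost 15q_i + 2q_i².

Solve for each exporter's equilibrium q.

21.25

A representative exporter's profit is π_i = q_i(270 − 2Q) − 15q_i − 2q_i², with Q = q_i + Σ_{j≠i} q_j.
First-order condition: 255 − 8q_i − 2Σ_{j≠i} q_j = 0.
Imposing symmetry (q_j = q for all j) turns Σ_{j≠i} q_j into 2q, so 255 = 12q and q = 21.25.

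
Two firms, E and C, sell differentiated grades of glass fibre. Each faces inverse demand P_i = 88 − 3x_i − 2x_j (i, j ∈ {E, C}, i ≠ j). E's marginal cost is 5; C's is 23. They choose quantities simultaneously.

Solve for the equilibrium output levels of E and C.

11.5, 7

Firm E's profit: π = x_E(88 − 3x_E − 2x_C) − 5x_E.
∂π/∂x_E = 83 − 6x_E − 2x_C = 0 ⇒ x_E = 83/6 − (1/3)x_C.
Similarly x_C = 65/6 − (1/3)x_E.
Substituting the second reaction function into the first: x_E = 83/6 − (1/3)(65/6 − (1/3)x_E), which gives (8/9)x_E = 92/9 ⇒ x_E = 11.5.
Then x_C = 65/6 − (1/3)·11.5 = 7.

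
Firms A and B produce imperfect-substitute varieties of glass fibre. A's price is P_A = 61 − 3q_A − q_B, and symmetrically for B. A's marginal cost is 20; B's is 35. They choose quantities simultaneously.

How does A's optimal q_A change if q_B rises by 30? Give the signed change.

-5

Firm A's profit: π = q_A(61 − 3q_A − q_B) − 20q_A.
∂π/∂q_A = 41 − 6q_A − q_B = 0 ⇒ q_A = 41/6 − (1/6)q_B.
The reaction-function slope is −1/6, so a 30-unit rise in q_B moves q_A by −1/6 × 30 = −5. A's best response falls — the actions are strategic substitutes.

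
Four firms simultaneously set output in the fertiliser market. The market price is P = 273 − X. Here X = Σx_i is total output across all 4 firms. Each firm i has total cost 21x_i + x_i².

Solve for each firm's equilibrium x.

A representative firm's profit is π_i = x_i(273 − X) − 21x_i − x_i², with X = x_i + Σ_{j≠i} x_j.
First-order condition: 252 − 4x_i − Σ_{j≠i} x_j = 0.
In a symmetric equilibrium every firm chooses the same x, so Σ_{j≠i} x_j = 3x. The condition becomes 252 − 7x = 0, giving x = 252/7 = 36.

36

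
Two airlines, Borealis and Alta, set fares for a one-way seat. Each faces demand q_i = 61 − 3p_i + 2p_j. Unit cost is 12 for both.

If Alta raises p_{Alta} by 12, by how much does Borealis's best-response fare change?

4

Borealis's profit: π = (p_{Borealis} − 12)(61 − 3p_{Borealis} + 2p_{Alta}).
∂π/∂p_{Borealis} = 97 − 6p_{Borealis} + 2p_{Alta} = 0 ⇒ p_{Borealis} = 97/6 + (1/3)p_{Alta}.
The reaction-function slope is 1/3, so a 12-unit rise in p_{Alta} moves p_{Borealis} by 1/3 × 12 = 4. Borealis's best response rises — the actions are strategic complements.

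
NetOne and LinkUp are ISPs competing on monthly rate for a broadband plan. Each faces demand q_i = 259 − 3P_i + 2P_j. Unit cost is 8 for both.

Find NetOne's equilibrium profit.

NetOne's profit: π = (P_{NetOne} − 8)(259 − 3P_{NetOne} + 2P_{LinkUp}).
∂π/∂P_{NetOne} = 283 − 6P_{NetOne} + 2P_{LinkUp} = 0 ⇒ P_{NetOne} = 283/6 + (1/3)P_{LinkUp}.
Setting P_{NetOne} = P_{LinkUp} in the reaction function: P_{NetOne} = 283/6 + (1/3)P_{NetOne}, so P_{NetOne} = (283/6) / (2/3) = 70.75.
q_{NetOne} = 259 − 3·70.75 + 2·70.75 = 188.25.
Profit = (70.75 − 8)·188.25 = 11812.6875.

11812.6875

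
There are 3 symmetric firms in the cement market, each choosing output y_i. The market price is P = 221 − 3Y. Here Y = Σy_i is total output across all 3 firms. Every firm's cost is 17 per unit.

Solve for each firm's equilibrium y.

17

A representative firm's profit is π_i = y_i(221 − 3Y) − 17y_i, with Y = y_i + Σ_{j≠i} y_j.
First-order condition: 204 − 6y_i − 3Σ_{j≠i} y_j = 0.
Imposing symmetry (y_j = y for all j) turns Σ_{j≠i} y_j into 2y, so 204 = 12y and y = 17.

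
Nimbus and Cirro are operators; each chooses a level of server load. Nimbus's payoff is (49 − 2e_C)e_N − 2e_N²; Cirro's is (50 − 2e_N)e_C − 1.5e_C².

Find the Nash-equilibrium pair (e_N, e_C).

5.875, 12.75

Expanding Nimbus's payoff: 49e_N − 2e_Ce_N − 2e_N².
∂π/∂e_N = 49 − 2e_C − 4e_N = 0, so e_N = 12.25 − 0.5e_C.
Likewise for Cirro: e_C = 50/3 − (2/3)e_N.
Substituting the second reaction function into the first: e_N = 12.25 − 0.5(50/3 − (2/3)e_N), which gives (2/3)e_N = 47/12 ⇒ e_N = 5.875.
Then e_C = 50/3 − (2/3)·5.875 = 12.75.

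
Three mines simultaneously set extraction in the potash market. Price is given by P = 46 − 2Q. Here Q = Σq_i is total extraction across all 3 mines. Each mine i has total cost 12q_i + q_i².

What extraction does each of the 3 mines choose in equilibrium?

3.4

A representative mine's profit is π_i = q_i(46 − 2Q) − 12q_i − q_i², with Q = q_i + Σ_{j≠i} q_j.
First-order condition: 34 − 6q_i − 2Σ_{j≠i} q_j = 0.
With identical mines, set every q_j = q: then 34 − 6q − 4q = 0, i.e. q = 34/10 = 3.4.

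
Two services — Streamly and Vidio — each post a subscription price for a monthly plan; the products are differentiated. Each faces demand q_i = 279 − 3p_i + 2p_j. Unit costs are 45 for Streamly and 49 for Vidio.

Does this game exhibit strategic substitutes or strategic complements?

strategic complements

Streamly's profit: π = (p_{Streamly} − 45)(279 − 3p_{Streamly} + 2p_{Vidio}).
∂π/∂p_{Streamly} = 414 − 6p_{Streamly} + 2p_{Vidio} = 0 ⇒ p_{Streamly} = 69 + (1/3)p_{Vidio}.
The best-response slope dp_{Streamly}/dp_{Vidio} = 1/3 > 0: the reaction function is upward-sloping, so the choices are strategic complements.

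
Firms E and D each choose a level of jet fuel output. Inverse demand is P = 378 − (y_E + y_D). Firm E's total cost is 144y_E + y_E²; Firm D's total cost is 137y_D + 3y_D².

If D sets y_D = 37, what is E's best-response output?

Firm E's profit: π = y_E(378 − (y_E + y_D)) − 144y_E − y_E².
∂π/∂y_E = 234 − 4y_E − y_D = 0, so y_E = 58.5 − 0.25y_D.
At y_D = 37: y_E = 58.5 − 0.25·37 = 49.25.

49.25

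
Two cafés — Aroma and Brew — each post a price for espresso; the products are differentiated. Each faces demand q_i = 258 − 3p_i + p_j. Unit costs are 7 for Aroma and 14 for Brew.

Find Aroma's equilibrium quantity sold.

Aroma's profit: π = (p_{Aroma} − 7)(258 − 3p_{Aroma} + p_{Brew}).
∂π/∂p_{Aroma} = 279 − 6p_{Aroma} + p_{Brew} = 0 ⇒ p_{Aroma} = 46.5 + (1/6)p_{Brew}.
Similarly p_{Brew} = 50 + (1/6)p_{Aroma}.
Solving the two reaction functions simultaneously: (1 − (1/6)(1/6))p_{Aroma} = 46.5 + (1/6)·50, so (35/36)p_{Aroma} = 329/6 and p_{Aroma} = 56.4.
Then p_{Brew} = 50 + (1/6)·56.4 = 59.4.
q_{Aroma} = 258 − 3·56.4 + 59.4 = 148.2.

148.2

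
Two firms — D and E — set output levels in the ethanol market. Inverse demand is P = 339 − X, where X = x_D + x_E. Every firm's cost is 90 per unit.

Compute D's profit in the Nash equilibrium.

Firm D's profit: π = x_D(339 − (x_D + x_E)) − 90x_D.
∂π/∂x_D = 249 − 2x_D − x_E = 0, so x_D = 124.5 − 0.5x_E.
By symmetry x_E = x_D; substituting into the reaction function, 1.5x_D = 124.5 and x_D = 83.
Price P = 339 − 166 = 173.
D's profit: (173 − 90)·83 = 6889.

6889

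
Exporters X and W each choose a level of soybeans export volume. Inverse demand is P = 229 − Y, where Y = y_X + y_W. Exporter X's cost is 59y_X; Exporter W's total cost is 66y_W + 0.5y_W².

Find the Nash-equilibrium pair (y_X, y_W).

Exporter X's profit: π = y_X(229 − (y_X + y_W)) − 59y_X.
∂π/∂y_X = 170 − 2y_X − y_W = 0, so y_X = 85 − 0.5y_W.
For W: ∂π/∂y_W = 163 − 3y_W − y_X = 0 ⇒ y_W = 163/3 − (1/3)y_X.
Solving the two reaction functions simultaneously: (1 − (−0.5)(−1/3))y_X = 85 − 0.5·(163/3), so (5/6)y_X = 347/6 and y_X = 69.4.
Then y_W = 163/3 − (1/3)·69.4 = 31.2.

69.4, 31.2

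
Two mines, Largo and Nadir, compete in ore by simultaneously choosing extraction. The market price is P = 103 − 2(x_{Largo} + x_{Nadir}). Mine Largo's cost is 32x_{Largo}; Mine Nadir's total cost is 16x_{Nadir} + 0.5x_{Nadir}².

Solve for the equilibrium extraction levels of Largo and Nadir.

11.3125, 12.875

Mine Largo's profit: π = x_{Largo}(103 − 2(x_{Largo} + x_{Nadir})) − 32x_{Largo}.
∂π/∂x_{Largo} = 71 − 4x_{Largo} − 2x_{Nadir} = 0, so x_{Largo} = 17.75 − 0.5x_{Nadir}.
For Nadir: ∂π/∂x_{Nadir} = 87 − 5x_{Nadir} − 2x_{Largo} = 0 ⇒ x_{Nadir} = 17.4 − 0.4x_{Largo}.
Plugging x_{Nadir} into Largo's best response: x_{Largo} = 17.75 − 0.5(17.4 − 0.4x_{Largo}) ⇒ 0.8x_{Largo} = 9.05, so x_{Largo} = 11.3125.
Then x_{Nadir} = 17.4 − 0.4·11.3125 = 12.875.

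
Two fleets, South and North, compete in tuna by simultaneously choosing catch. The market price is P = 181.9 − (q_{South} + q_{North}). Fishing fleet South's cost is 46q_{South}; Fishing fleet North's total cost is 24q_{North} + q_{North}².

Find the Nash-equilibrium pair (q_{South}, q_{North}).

55.1, 25.7

Fishing fleet South's profit: π = q_{South}(181.9 − (q_{South} + q_{North})) − 46q_{South}.
∂π/∂q_{South} = 135.9 − 2q_{South} − q_{North} = 0, so q_{South} = 67.95 − 0.5q_{North}.
For North: ∂π/∂q_{North} = 157.9 − 4q_{North} − q_{South} = 0 ⇒ q_{North} = 39.475 − 0.25q_{South}.
Substituting the second reaction function into the first: q_{South} = 67.95 − 0.5(39.475 − 0.25q_{South}), which gives 0.875q_{South} = 48.2125 ⇒ q_{South} = 55.1.
Then q_{North} = 39.475 − 0.25·55.1 = 25.7.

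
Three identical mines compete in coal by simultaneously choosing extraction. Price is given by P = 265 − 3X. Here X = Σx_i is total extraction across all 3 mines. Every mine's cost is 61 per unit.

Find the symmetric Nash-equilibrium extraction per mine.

A representative mine's profit is π_i = x_i(265 − 3X) − 61x_i, with X = x_i + Σ_{j≠i} x_j.
First-order condition: 204 − 6x_i − 3Σ_{j≠i} x_j = 0.
In a symmetric equilibrium every mine chooses the same x, so Σ_{j≠i} x_j = 2x. The condition becomes 204 − 12x = 0, giving x = 204/12 = 17.

17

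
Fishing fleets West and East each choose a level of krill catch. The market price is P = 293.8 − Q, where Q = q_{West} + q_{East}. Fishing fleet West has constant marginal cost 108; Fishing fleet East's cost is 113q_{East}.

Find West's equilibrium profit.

4044.96

Fishing fleet West's profit: π = q_{West}(293.8 − (q_{West} + q_{East})) − 108q_{West}.
∂π/∂q_{West} = 185.8 − 2q_{West} − q_{East} = 0, so q_{West} = 92.9 − 0.5q_{East}.
By the same steps for East: q_{East} = 90.4 − 0.5q_{West}.
Solving the two reaction functions simultaneously: (1 − (−0.5)(−0.5))q_{West} = 92.9 − 0.5·90.4, so 0.75q_{West} = 47.7 and q_{West} = 63.6.
Then q_{East} = 90.4 − 0.5·63.6 = 58.6.
Price P = 293.8 − 122.2 = 171.6.
West's profit: (171.6 − 108)·63.6 = 4044.96.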